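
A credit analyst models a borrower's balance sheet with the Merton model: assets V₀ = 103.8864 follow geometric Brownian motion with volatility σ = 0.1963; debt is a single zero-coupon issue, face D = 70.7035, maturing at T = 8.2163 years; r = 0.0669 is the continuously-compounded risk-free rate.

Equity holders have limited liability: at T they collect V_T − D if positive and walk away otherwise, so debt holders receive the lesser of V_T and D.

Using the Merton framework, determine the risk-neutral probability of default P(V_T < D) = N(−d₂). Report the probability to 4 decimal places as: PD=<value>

Work the structural quantities from V₀ = 103.8864 against face 70.7035:
d₁ = [ln(V₀/D) + (r + σ²/2)T] / (σ√T)
   = [ln(103.8864/70.7035) + (0.0669 + 0.5·0.1963²)·8.2163] / (0.1963·√8.2163)
   = [0.384803 + 0.707973] / 0.562676 = 1.942104
d₂ = d₁ − σ√T = 1.942104 − 0.562676 = 1.379428
risk-neutral PD = N(−d₂) = N(-1.379428) = 0.083881

PD=0.0839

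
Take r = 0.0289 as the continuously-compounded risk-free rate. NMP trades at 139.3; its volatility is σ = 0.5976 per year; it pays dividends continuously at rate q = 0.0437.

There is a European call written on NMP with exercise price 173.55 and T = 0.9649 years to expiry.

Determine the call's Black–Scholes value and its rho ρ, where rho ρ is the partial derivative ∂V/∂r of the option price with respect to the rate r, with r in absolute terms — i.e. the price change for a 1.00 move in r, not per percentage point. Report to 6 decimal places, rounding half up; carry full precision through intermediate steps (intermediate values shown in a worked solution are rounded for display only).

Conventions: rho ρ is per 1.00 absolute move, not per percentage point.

σ√T = 0.5976·√0.9649 = 0.587018
d₁ = (ln(S/K) + (r−q+σ²/2)T) / (σ√T) = (ln(139.3/173.55) + (0.0289−0.0437+0.5976²/2)·0.9649) / 0.587018 = (-0.219836 + 0.158015) / 0.587018 = -0.105314
d₂ = d₁ − σ√T = -0.105314 − 0.587018 = -0.692332
e^{−rT} = 0.972500
e^{−qT} = 0.958710
N(d₁) = 0.458063,  N(d₂) = 0.244364
Call price V = S·e^{−qT}·N(d₁) − K·e^{−rT}·N(d₂) = 61.173630 − 41.243165 = 19.930465
ρ = K·T·e^{−rT}·N(d₂) = 39.795530

price = 19.930465
ρ = 39.795530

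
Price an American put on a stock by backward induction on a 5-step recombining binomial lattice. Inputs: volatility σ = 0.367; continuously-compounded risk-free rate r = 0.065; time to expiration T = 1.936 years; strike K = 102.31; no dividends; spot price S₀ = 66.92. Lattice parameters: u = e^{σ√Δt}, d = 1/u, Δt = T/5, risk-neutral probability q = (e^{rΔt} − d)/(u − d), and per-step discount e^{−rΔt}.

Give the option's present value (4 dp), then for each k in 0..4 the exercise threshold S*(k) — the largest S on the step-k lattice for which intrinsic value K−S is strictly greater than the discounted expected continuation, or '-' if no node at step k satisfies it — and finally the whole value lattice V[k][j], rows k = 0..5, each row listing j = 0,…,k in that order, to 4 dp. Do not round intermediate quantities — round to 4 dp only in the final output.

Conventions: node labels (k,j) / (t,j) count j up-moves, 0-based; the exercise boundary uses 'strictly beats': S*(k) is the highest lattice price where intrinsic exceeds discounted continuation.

price = 35.4040
boundary = - 53.2571 66.9200 53.2571 66.9200
tree:
35.4040
49.0529 23.4818
59.9263 35.3900 12.7015
68.5797 49.0529 21.6396 4.3583
75.4664 59.9263 35.3900 8.9116 0.0000
80.9470 68.5797 49.0529 18.2219 0.0000 0.0000

Δt=0.38720  u=1.25655  d=0.79583  q=0.49848  discount=0.97515
step 5 (expiry): payoffs max(K−S,0) = 80.9470 68.5797 49.0529 18.2219 0.0000 0.0000
step 4: (k=4,j=0): S=26.8436, K−S=75.4664, hold=72.9236 ⇒ V=75.4664 exercise | (k=4,j=1): S=42.3837, K−S=59.9263, hold=57.3835 ⇒ V=59.9263 exercise | (k=4,j=2): S=66.9200, K−S=35.3900, hold=32.8472 ⇒ V=35.3900 exercise | (k=4,j=3): S=105.6606, K−S=0.0000, hold=8.9116 ⇒ V=8.9116 continue | (k=4,j=4): S=166.8286, K−S=0.0000, hold=0.0000 ⇒ V=0.0000 continue  boundary S*=66.9200
step 3: (k=3,j=0): S=33.7303, K−S=68.5797, hold=66.0369 ⇒ V=68.5797 exercise | (k=3,j=1): S=53.2571, K−S=49.0529, hold=46.5101 ⇒ V=49.0529 exercise | (k=3,j=2): S=84.0881, K−S=18.2219, hold=21.6396 ⇒ V=21.6396 continue | (k=3,j=3): S=132.7675, K−S=0.0000, hold=4.3583 ⇒ V=4.3583 continue  boundary S*=53.2571
step 2: (k=2,j=0): S=42.3837, K−S=59.9263, hold=57.3835 ⇒ V=59.9263 exercise | (k=2,j=1): S=66.9200, K−S=35.3900, hold=34.5085 ⇒ V=35.3900 exercise | (k=2,j=2): S=105.6606, K−S=0.0000, hold=12.7015 ⇒ V=12.7015 continue  boundary S*=66.9200
step 1: (k=1,j=0): S=53.2571, K−S=49.0529, hold=46.5101 ⇒ V=49.0529 exercise | (k=1,j=1): S=84.0881, K−S=18.2219, hold=23.4818 ⇒ V=23.4818 continue  boundary S*=53.2571
step 0: (k=0,j=0): S=66.9200, K−S=35.3900, hold=35.4040 ⇒ V=35.4040 continue  boundary S*=-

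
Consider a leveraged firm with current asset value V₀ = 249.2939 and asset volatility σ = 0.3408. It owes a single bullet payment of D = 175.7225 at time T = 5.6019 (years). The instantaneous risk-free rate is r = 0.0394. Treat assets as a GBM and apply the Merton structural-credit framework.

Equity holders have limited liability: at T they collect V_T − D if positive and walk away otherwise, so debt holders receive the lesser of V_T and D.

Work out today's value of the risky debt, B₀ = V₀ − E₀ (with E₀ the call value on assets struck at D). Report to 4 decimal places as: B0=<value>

Work the structural quantities from V₀ = 249.2939 against face 175.7225:
d₁ = [ln(V₀/D) + (r + σ²/2)T] / (σ√T)
   = [ln(249.2939/175.7225) + (0.0394 + 0.5·0.3408²)·5.6019] / (0.3408·√5.6019)
   = [0.349726 + 0.546030] / 0.806617 = 1.110511
d₂ = d₁ − σ√T = 1.110511 − 0.806617 = 0.303894
N(d₁) = 0.866611,  N(d₂) = 0.619396,  e^(−rT) = 0.801945
E₀ = V₀·N(d₁) − D·e^(−rT)·N(d₂)
   = 249.2939·0.866611 − 175.7225·0.801945·0.619396 = 128.755577
B₀ = V₀ − E₀ = 249.2939 − 128.755577 = 120.538323

B0=120.5383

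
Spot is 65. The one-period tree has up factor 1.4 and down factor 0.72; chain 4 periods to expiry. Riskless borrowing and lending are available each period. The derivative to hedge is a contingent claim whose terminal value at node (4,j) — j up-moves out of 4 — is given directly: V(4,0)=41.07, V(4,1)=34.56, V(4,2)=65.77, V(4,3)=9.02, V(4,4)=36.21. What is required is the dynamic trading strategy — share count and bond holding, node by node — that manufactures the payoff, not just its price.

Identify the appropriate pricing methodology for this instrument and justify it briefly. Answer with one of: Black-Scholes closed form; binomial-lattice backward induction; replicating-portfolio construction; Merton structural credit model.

Key observation: what is demanded is not a single number but the (Δ, B) position at each node of the 1.4/0.72 tree starting at 65; constructing those positions is the replicating-portfolio method.

framework: replicating-portfolio construction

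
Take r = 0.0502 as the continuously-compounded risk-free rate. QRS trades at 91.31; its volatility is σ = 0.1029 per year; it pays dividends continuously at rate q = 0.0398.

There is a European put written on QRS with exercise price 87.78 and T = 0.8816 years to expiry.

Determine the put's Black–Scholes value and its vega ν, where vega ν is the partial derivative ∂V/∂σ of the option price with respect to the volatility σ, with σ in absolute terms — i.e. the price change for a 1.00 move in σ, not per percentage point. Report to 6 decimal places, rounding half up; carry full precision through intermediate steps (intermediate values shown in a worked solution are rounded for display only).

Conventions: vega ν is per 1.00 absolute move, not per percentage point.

price = 1.635780
ν = 28.368273

σ√T = 0.1029·√0.8816 = 0.096616
d₁ = (ln(S/K) + (r−q+σ²/2)T) / (σ√T) = (ln(91.31/87.78) + (0.0502−0.0398+0.1029²/2)·0.8816) / 0.096616 = (0.039427 + 0.013836) / 0.096616 = 0.551279
d₂ = d₁ − σ√T = 0.551279 − 0.096616 = 0.454663
e^{−rT} = 0.956709
e^{−qT} = 0.965521
N(−d₁) = 0.290721,  N(−d₂) = 0.324676
Put price V = K·e^{−rT}·N(−d₂) − S·e^{−qT}·N(−d₁) = 27.266254 − 25.630475 = 1.635780
φ(d₁) = (1/√(2π))·e^{−d₁²/2} = 0.342702
ν = S·e^{−qT}·φ(d₁)·√T = 28.368273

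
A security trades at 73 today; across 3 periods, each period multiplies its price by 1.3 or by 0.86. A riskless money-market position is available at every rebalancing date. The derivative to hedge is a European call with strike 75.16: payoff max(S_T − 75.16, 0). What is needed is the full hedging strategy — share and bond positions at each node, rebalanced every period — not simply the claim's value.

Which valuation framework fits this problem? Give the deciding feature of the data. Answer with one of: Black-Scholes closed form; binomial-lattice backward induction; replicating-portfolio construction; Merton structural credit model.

Key observation: what is demanded is not a single number but the (Δ, B) position at each node of the 1.3/0.86 tree starting at 73; constructing those positions is the replicating-portfolio method.

framework: replicating-portfolio construction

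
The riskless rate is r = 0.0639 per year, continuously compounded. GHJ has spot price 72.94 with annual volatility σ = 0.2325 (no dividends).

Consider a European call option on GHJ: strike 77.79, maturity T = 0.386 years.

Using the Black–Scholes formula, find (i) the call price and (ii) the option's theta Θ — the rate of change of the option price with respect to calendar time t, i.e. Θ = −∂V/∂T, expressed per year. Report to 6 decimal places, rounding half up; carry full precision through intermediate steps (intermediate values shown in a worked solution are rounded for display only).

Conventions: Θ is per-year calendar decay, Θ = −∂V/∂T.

price = 2.967946
Θ = -7.100495

σ√T = 0.2325·√0.386 = 0.144450
d₁ = (ln(S/K) + (r+σ²/2)T) / (σ√T) = (ln(72.94/77.79) + (0.0639+0.2325²/2)·0.386) / 0.144450 = (-0.064376 + 0.035098) / 0.144450 = -0.202683
d₂ = d₁ − σ√T = -0.202683 − 0.144450 = -0.347132
e^{−rT} = 0.975636
N(d₁) = 0.419692,  N(d₂) = 0.364246
Call price V = S·N(d₁) − K·e^{−rT}·N(d₂) = 30.612301 − 27.644354 = 2.967946
φ(d₁) = (1/√(2π))·e^{−d₁²/2} = 0.390832
Θ = −S·φ(d₁)·σ/(2√T) − r·K·e^{−rT}·N(d₂) = −5.334020 − 1.766474 = -7.100495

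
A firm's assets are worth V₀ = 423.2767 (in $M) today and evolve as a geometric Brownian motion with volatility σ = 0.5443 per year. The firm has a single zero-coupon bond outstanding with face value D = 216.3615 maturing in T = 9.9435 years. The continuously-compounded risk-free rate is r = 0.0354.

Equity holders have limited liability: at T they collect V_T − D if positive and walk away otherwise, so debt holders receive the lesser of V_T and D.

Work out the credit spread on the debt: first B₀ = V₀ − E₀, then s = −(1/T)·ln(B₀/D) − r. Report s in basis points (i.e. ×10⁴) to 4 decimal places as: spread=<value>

Work the structural quantities from V₀ = 423.2767 against face 216.3615:
d₁ = [ln(V₀/D) + (r + σ²/2)T] / (σ√T)
   = [ln(423.2767/216.3615) + (0.0354 + 0.5·0.5443²)·9.9435] / (0.5443·√9.9435)
   = [0.671075 + 1.824943] / 1.716358 = 1.454252
d₂ = d₁ − σ√T = 1.454252 − 1.716358 = -0.262106
N(d₁) = 0.927062,  N(d₂) = 0.396620,  e^(−rT) = 0.703280
E₀ = V₀·N(d₁) − D·e^(−rT)·N(d₂)
   = 423.2767·0.927062 − 216.3615·0.703280·0.396620 = 332.052899
B₀ = V₀ − E₀ = 423.2767 − 332.052899 = 91.223801
spread = −(1/T)·ln(B₀/D) − r = −(1/9.9435)·ln(91.223801/216.3615) − 0.0354 = 0.05145420
in basis points: 0.05145420 × 10⁴ = 514.5420 bp

spread=514.5420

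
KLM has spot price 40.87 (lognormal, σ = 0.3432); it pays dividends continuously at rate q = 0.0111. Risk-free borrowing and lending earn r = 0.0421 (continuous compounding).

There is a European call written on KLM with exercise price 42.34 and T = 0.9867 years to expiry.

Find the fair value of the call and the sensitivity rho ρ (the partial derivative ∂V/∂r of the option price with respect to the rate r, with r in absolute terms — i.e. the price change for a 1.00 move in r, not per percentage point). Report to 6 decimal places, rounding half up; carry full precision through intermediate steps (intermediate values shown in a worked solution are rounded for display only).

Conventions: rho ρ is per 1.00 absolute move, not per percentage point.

price = 5.388752
ρ = 17.107130

σ√T = 0.3432·√0.9867 = 0.340910
d₁ = (ln(S/K) + (r−q+σ²/2)T) / (σ√T) = (ln(40.87/42.34) + (0.0421−0.0111+0.3432²/2)·0.9867) / 0.340910 = (-0.035336 + 0.088698) / 0.340910 = 0.156527
d₂ = d₁ − σ√T = 0.156527 − 0.340910 = -0.184383
e^{−rT} = 0.959311
e^{−qT} = 0.989107
N(d₁) = 0.562191,  N(d₂) = 0.426856
Call price V = S·e^{−qT}·N(d₁) − K·e^{−rT}·N(d₂) = 22.726474 − 17.337722 = 5.388752
ρ = K·T·e^{−rT}·N(d₂) = 17.107130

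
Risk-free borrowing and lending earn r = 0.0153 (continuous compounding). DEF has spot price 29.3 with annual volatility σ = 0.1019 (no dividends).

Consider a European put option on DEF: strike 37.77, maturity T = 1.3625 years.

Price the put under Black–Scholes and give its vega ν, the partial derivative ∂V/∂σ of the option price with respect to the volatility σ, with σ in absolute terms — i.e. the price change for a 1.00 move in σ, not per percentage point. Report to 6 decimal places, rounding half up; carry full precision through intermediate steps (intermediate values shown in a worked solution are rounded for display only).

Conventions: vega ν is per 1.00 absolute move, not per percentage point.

price = 7.727761
ν = 2.243610

σ√T = 0.1019·√1.3625 = 0.118944
d₁ = (ln(S/K) + (r+σ²/2)T) / (σ√T) = (ln(29.3/37.77) + (0.0153+0.1019²/2)·1.3625) / 0.118944 = (-0.253928 + 0.027920) / 0.118944 = -1.900118
d₂ = d₁ − σ√T = -1.900118 − 0.118944 = -2.019062
e^{−rT} = 0.979370
N(−d₁) = 0.971291,  N(−d₂) = 0.978260
Put price V = K·e^{−rT}·N(−d₂) − S·N(−d₁) = 36.186592 − 28.458831 = 7.727761
φ(d₁) = (1/√(2π))·e^{−d₁²/2} = 0.065601
ν = S·φ(d₁)·√T = 2.243610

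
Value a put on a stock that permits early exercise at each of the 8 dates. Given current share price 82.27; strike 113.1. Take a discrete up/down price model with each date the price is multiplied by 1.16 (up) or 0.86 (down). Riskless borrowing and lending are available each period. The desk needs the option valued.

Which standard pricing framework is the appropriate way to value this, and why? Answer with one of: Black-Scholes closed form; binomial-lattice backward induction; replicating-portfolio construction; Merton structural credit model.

framework: binomial-lattice backward induction

Key observation: with exercise allowed before expiry on a discrete up/down model (8 steps from spot 82.27), the strike-113.1 put's value must be rolled back through the tree testing early exercise at each node.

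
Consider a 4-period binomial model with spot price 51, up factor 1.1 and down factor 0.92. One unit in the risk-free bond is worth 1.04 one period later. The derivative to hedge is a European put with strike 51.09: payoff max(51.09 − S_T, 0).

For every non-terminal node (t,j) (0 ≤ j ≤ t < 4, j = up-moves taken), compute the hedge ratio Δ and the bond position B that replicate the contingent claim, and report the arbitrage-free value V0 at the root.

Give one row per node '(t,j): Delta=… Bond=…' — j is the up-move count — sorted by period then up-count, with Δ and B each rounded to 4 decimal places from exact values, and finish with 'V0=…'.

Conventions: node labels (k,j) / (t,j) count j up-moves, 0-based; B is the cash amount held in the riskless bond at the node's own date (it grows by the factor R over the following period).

Arbitrage-free pricing uses the up-move probability p* = (R−d)/(u−d) = 0.6667, discounting each step at R = 1.04.
Terminal payoffs: V(4,0)=14.5540, V(4,1)=7.4056, V(4,2)=0.0000, V(4,3)=0.0000, V(4,4)=0.0000
  t=3,j=0: stock 39.7131 → up 43.6844 (V=7.4056), down 36.5360 (V=14.5540). Price 9.4119; hedge Δ=-1.0000, bond B=49.1250.
  t=3,j=1: stock 47.4830 → up 52.2313 (V=0.0000), down 43.6844 (V=7.4056). Price 2.3736; hedge Δ=-0.8665, bond B=43.5158.
  t=3,j=2: stock 56.7732 → up 62.4505 (V=0.0000), down 52.2313 (V=0.0000). Price 0.0000; hedge Δ=0.0000, bond B=0.0000.
  t=3,j=3: stock 67.8810 → up 74.6691 (V=0.0000), down 62.4505 (V=0.0000). Price 0.0000; hedge Δ=0.0000, bond B=0.0000.
  t=2,j=0: stock 43.1664 → up 47.4830 (V=2.3736), down 39.7131 (V=9.4119). Price 4.5382; hedge Δ=-0.9058, bond B=43.6400.
  t=2,j=1: stock 51.6120 → up 56.7732 (V=0.0000), down 47.4830 (V=2.3736). Price 0.7608; hedge Δ=-0.2555, bond B=13.9474.
  t=2,j=2: stock 61.7100 → up 67.8810 (V=0.0000), down 56.7732 (V=0.0000). Price 0.0000; hedge Δ=0.0000, bond B=0.0000.
  t=1,j=0: stock 46.9200 → up 51.6120 (V=0.7608), down 43.1664 (V=4.5382). Price 1.9422; hedge Δ=-0.4473, bond B=22.9278.
  t=1,j=1: stock 56.1000 → up 61.7100 (V=0.0000), down 51.6120 (V=0.7608). Price 0.2438; hedge Δ=-0.0753, bond B=4.4703.
  t=0,j=0: stock 51.0000 → up 56.1000 (V=0.2438), down 46.9200 (V=1.9422). Price 0.7788; hedge Δ=-0.1850, bond B=10.2142.
As a check, the time-0 holding Δ(0,0)·S0 + B(0,0) comes to 0.7788 — exactly V0.

(0,0): Delta=-0.1850 Bond=10.2142
(1,0): Delta=-0.4473 Bond=22.9278
(1,1): Delta=-0.0753 Bond=4.4703
(2,0): Delta=-0.9058 Bond=43.6400
(2,1): Delta=-0.2555 Bond=13.9474
(2,2): Delta=0.0000 Bond=0.0000
(3,0): Delta=-1.0000 Bond=49.1250
(3,1): Delta=-0.8665 Bond=43.5158
(3,2): Delta=0.0000 Bond=0.0000
(3,3): Delta=0.0000 Bond=0.0000
V0=0.7788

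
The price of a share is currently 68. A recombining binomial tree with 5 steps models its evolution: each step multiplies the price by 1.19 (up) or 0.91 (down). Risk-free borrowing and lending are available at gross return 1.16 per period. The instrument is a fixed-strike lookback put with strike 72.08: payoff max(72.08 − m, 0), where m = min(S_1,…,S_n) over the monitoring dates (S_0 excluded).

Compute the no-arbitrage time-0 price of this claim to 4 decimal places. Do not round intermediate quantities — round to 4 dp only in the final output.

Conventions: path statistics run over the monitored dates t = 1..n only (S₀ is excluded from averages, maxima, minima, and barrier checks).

price = 0.5831

With p* = (R−d)/(u−d) = 0.8929, sum probability × payoff across the paths and divide by R^5.
Enumerate all 2^5 = 32 price paths (U = up ×1.19, D = down ×0.91); each path with k up-moves has probability p*^k·(1−p*)^(5−k).
DDDDD: m=42.4342, payoff=29.6458, prob=0.000014
UDDDD: m=55.4909, payoff=16.5891, prob=0.000118
DUDDD: m=55.4909, payoff=16.5891, prob=0.000118
UUDDD: m=72.5650, payoff=0.0000, prob=0.000981
DDUDD: m=55.4909, payoff=16.5891, prob=0.000118
UDUDD: m=72.5650, payoff=0.0000, prob=0.000981
DUUDD: m=61.8800, payoff=10.2000, prob=0.000981
UUUDD: m=80.9200, payoff=0.0000, prob=0.008171
DDDUD: m=51.2428, payoff=20.8372, prob=0.000118
UDDUD: m=67.0099, payoff=5.0701, prob=0.000981
DUDUD: m=61.8800, payoff=10.2000, prob=0.000981
UUDUD: m=80.9200, payoff=0.0000, prob=0.008171
DDUUD: m=56.3108, payoff=15.7692, prob=0.000981
UDUUD: m=73.6372, payoff=0.0000, prob=0.008171
DUUUD: m=61.8800, payoff=10.2000, prob=0.008171
UUUUD: m=80.9200, payoff=0.0000, prob=0.068091
DDDDU: m=46.6310, payoff=25.4490, prob=0.000118
UDDDU: m=60.9790, payoff=11.1010, prob=0.000981
DUDDU: m=60.9790, payoff=11.1010, prob=0.000981
UUDDU: m=79.7417, payoff=0.0000, prob=0.008171
DDUDU: m=56.3108, payoff=15.7692, prob=0.000981
UDUDU: m=73.6372, payoff=0.0000, prob=0.008171
DUUDU: m=61.8800, payoff=10.2000, prob=0.008171
UUUDU: m=80.9200, payoff=0.0000, prob=0.068091
DDDUU: m=51.2428, payoff=20.8372, prob=0.000981
UDDUU: m=67.0099, payoff=5.0701, prob=0.008171
DUDUU: m=61.8800, payoff=10.2000, prob=0.008171
UUDUU: m=80.9200, payoff=0.0000, prob=0.068091
DDUUU: m=56.3108, payoff=15.7692, prob=0.008171
UDUUU: m=73.6372, payoff=0.0000, prob=0.068091
DUUUU: m=61.8800, payoff=10.2000, prob=0.068091
UUUUU: m=80.9200, payoff=0.0000, prob=0.567427
Price = Σ prob·payoff / R^5 = 1.224657 / 2.100342 = 0.5831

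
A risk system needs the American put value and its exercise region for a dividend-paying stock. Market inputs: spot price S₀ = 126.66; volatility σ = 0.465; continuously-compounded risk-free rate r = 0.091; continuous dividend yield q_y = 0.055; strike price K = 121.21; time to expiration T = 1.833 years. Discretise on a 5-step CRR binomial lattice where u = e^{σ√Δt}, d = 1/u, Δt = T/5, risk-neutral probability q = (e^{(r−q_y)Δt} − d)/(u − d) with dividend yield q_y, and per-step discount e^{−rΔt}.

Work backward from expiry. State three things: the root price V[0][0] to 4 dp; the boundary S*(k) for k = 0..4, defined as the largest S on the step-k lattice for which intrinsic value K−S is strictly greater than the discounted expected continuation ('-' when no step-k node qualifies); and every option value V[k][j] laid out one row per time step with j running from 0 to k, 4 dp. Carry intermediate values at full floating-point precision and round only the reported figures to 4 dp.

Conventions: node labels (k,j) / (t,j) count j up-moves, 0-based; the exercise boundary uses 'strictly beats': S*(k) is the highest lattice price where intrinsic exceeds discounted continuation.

params: Δt=0.36660 u=1.32518 d=0.75462 q=0.45336 e^(-rΔt)=0.96719
t_5 payoffs: 90.2165 66.7825 25.6303 0.0000 0.0000 0.0000
t_4: node(4,0) S=41.0718 payoff=80.1382 vs cont=76.9811 → 80.1382 [stop]  node(4,1) S=72.1260 payoff=49.0840 vs cont=46.5468 → 49.0840 [stop]  node(4,2) S=126.6600 payoff=0.0000 vs cont=13.5509 → 13.5509 [wait]  node(4,3) S=222.4268 payoff=0.0000 vs cont=0.0000 → 0.0000 [wait]  node(4,4) S=390.6023 payoff=0.0000 vs cont=0.0000 → 0.0000 [wait]  ⇒ S*(4)=72.1260
t_3: node(3,0) S=54.4275 payoff=66.7825 vs cont=63.8920 → 66.7825 [stop]  node(3,1) S=95.5797 payoff=25.6303 vs cont=31.8928 → 31.8928 [wait]  node(3,2) S=167.8469 payoff=0.0000 vs cont=7.1644 → 7.1644 [wait]  node(3,3) S=294.7548 payoff=0.0000 vs cont=0.0000 → 0.0000 [wait]  ⇒ S*(3)=54.4275
t_2: node(2,0) S=72.1260 payoff=49.0840 vs cont=49.2928 → 49.2928 [wait]  node(2,1) S=126.6600 payoff=0.0000 vs cont=20.0034 → 20.0034 [wait]  node(2,2) S=222.4268 payoff=0.0000 vs cont=3.7879 → 3.7879 [wait]  ⇒ S*(2)=-
t_1: node(1,0) S=95.5797 payoff=25.6303 vs cont=34.8326 → 34.8326 [wait]  node(1,1) S=167.8469 payoff=0.0000 vs cont=12.2368 → 12.2368 [wait]  ⇒ S*(1)=-
t_0: node(0,0) S=126.6600 payoff=0.0000 vs cont=23.7818 → 23.7818 [wait]  ⇒ S*(0)=-

price = 23.7818
boundary = - - - 54.4275 72.1260
tree:
23.7818
34.8326 12.2368
49.2928 20.0034 3.7879
66.7825 31.8928 7.1644 0.0000
80.1382 49.0840 13.5509 0.0000 0.0000
90.2165 66.7825 25.6303 0.0000 0.0000 0.0000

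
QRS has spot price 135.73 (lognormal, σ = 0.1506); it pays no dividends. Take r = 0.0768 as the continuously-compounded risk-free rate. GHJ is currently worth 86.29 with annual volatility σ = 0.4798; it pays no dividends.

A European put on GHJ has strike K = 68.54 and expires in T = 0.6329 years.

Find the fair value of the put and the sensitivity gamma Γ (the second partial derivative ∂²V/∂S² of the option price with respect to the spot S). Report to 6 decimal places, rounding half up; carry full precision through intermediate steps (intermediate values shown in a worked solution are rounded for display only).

σ√T = 0.4798·√0.6329 = 0.381705
d₁ = (ln(S/K) + (r+σ²/2)T) / (σ√T) = (ln(86.29/68.54) + (0.0768+0.4798²/2)·0.6329) / 0.381705 = (0.230296 + 0.121456) / 0.381705 = 0.921529
d₂ = d₁ − σ√T = 0.921529 − 0.381705 = 0.539824
e^{−rT} = 0.952556
N(−d₁) = 0.178387,  N(−d₂) = 0.294659
Put price V = K·e^{−rT}·N(−d₂) − S·N(−d₁) = 19.237754 − 15.393023 = 3.844731
φ(d₁) = (1/√(2π))·e^{−d₁²/2} = 0.260919
Γ = φ(d₁) / (S·σ·√T) = 0.007922

price = 3.844731
Γ = 0.007922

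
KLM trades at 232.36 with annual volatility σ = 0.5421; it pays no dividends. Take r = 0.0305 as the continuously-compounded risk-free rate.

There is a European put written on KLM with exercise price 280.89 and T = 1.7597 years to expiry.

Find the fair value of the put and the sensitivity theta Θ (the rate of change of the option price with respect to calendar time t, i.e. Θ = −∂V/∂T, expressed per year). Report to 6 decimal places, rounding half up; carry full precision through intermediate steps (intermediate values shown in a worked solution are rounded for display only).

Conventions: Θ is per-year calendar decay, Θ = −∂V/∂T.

σ√T = 0.5421·√1.7597 = 0.719116
d₁ = (ln(S/K) + (r+σ²/2)T) / (σ√T) = (ln(232.36/280.89) + (0.0305+0.5421²/2)·1.7597) / 0.719116 = (-0.189675 + 0.312234) / 0.719116 = 0.170431
d₂ = d₁ − σ√T = 0.170431 − 0.719116 = -0.548685
e^{−rT} = 0.947744
N(−d₁) = 0.432336,  N(−d₂) = 0.708389
Put price V = K·e^{−rT}·N(−d₂) − S·N(−d₁) = 188.581578 − 100.457543 = 88.124034
φ(d₁) = (1/√(2π))·e^{−d₁²/2} = 0.393190
Θ = −S·φ(d₁)·σ/(2√T) + r·K·e^{−rT}·N(−d₂) = −18.667843 + 5.751738 = -12.916105

price = 88.124034
Θ = -12.916105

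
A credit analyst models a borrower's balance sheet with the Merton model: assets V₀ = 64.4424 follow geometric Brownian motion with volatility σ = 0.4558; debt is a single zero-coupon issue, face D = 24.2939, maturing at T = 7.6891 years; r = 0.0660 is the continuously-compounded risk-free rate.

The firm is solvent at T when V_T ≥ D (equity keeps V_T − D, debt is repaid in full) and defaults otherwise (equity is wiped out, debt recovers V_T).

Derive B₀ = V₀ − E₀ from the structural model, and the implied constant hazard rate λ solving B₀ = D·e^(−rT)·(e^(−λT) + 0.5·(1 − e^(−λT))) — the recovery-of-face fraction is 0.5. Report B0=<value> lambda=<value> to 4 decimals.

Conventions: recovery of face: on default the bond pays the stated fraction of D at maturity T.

Equity is a call on the firm's assets struck at D = 24.2939:
d₁ = [ln(V₀/D) + (r + σ²/2)T] / (σ√T)
   = [ln(64.4424/24.2939) + (0.0660 + 0.5·0.4558²)·7.6891] / (0.4558·√7.6891)
   = [0.975547 + 1.306200] / 1.263898 = 1.805325
d₂ = d₁ − σ√T = 1.805325 − 1.263898 = 0.541426
N(d₁) = 0.964488,  N(d₂) = 0.705893,  e^(−rT) = 0.602010
E₀ = V₀·N(d₁) − D·e^(−rT)·N(d₂)
   = 64.4424·0.964488 − 24.2939·0.602010·0.705893 = 51.830110
B₀ = V₀ − E₀ = 64.4424 − 51.830110 = 12.612290
e^(−λT) = (B₀·e^(rT)/D − 0.5)/(1 − 0.5) = (12.6123·1.661101/24.2939 − 0.5)/0.5 = 0.72473777
λ = −ln(0.72473777)/7.6891 = 0.041870

B0=12.6123 lambda=0.0419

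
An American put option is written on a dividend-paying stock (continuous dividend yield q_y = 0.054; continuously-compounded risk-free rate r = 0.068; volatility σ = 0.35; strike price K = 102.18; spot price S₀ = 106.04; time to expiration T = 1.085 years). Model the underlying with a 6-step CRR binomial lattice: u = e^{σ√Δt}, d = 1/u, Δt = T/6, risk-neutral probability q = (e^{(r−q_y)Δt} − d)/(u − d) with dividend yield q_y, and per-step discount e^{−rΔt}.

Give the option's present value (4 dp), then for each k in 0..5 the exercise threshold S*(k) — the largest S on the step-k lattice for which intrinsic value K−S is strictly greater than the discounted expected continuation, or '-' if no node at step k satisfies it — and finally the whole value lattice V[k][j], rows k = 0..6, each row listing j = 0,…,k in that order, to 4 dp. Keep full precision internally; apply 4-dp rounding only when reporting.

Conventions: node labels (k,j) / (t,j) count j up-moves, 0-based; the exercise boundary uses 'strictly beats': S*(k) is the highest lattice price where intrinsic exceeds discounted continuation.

price = 11.8543
boundary = - - - 67.8507 58.4676 67.8507
tree:
11.8543
17.5308 5.7987
25.0562 9.5505 1.7430
34.3293 15.3132 3.3378 0.0000
43.7124 23.6256 6.3919 0.0000 0.0000
51.7978 34.3293 12.2405 0.0000 0.0000 0.0000
58.7651 43.7124 23.4405 0.0000 0.0000 0.0000 0.0000

params: Δt=0.18083 u=1.16048 d=0.86171 q=0.47134 e^(-rΔt)=0.98778
t_6 payoffs: 58.7651 43.7124 23.4405 0.0000 0.0000 0.0000 0.0000
t_5: node(5,0) S=50.3822 payoff=51.7978 vs cont=51.0386 → 51.7978 [stop]  node(5,1) S=67.8507 payoff=34.3293 vs cont=33.7399 → 34.3293 [stop]  node(5,2) S=91.3758 payoff=10.8042 vs cont=12.2405 → 12.2405 [wait]  node(5,3) S=123.0576 payoff=0.0000 vs cont=0.0000 → 0.0000 [wait]  node(5,4) S=165.7240 payoff=0.0000 vs cont=0.0000 → 0.0000 [wait]  node(5,5) S=223.1837 payoff=0.0000 vs cont=0.0000 → 0.0000 [wait]  ⇒ S*(5)=67.8507
t_4: node(4,0) S=58.4676 payoff=43.7124 vs cont=43.0317 → 43.7124 [stop]  node(4,1) S=78.7395 payoff=23.4405 vs cont=23.6256 → 23.6256 [wait]  node(4,2) S=106.0400 payoff=0.0000 vs cont=6.3919 → 6.3919 [wait]  node(4,3) S=142.8061 payoff=0.0000 vs cont=0.0000 → 0.0000 [wait]  node(4,4) S=192.3198 payoff=0.0000 vs cont=0.0000 → 0.0000 [wait]  ⇒ S*(4)=58.4676
t_3: node(3,0) S=67.8507 payoff=34.3293 vs cont=33.8261 → 34.3293 [stop]  node(3,1) S=91.3758 payoff=10.8042 vs cont=15.3132 → 15.3132 [wait]  node(3,2) S=123.0576 payoff=0.0000 vs cont=3.3378 → 3.3378 [wait]  node(3,3) S=165.7240 payoff=0.0000 vs cont=0.0000 → 0.0000 [wait]  ⇒ S*(3)=67.8507
t_2: node(2,0) S=78.7395 payoff=23.4405 vs cont=25.0562 → 25.0562 [wait]  node(2,1) S=106.0400 payoff=0.0000 vs cont=9.5505 → 9.5505 [wait]  node(2,2) S=142.8061 payoff=0.0000 vs cont=1.7430 → 1.7430 [wait]  ⇒ S*(2)=-
t_1: node(1,0) S=91.3758 payoff=10.8042 vs cont=17.5308 → 17.5308 [wait]  node(1,1) S=123.0576 payoff=0.0000 vs cont=5.7987 → 5.7987 [wait]  ⇒ S*(1)=-
t_0: node(0,0) S=106.0400 payoff=0.0000 vs cont=11.8543 → 11.8543 [wait]  ⇒ S*(0)=-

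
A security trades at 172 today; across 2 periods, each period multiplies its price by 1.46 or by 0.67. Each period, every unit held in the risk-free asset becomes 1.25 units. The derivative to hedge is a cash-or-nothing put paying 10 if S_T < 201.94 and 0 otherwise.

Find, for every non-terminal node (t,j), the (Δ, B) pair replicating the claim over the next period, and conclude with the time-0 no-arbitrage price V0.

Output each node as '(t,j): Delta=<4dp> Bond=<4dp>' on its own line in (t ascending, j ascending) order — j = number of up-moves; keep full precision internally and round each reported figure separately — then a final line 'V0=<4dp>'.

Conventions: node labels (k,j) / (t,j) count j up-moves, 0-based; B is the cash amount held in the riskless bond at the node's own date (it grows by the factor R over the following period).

Under the risk-neutral measure, an up-move has probability p* = (R−d)/(u−d) = 0.7342 and values discount at R = 1.25.
Expiry values: V(2,0)=10.0000, V(2,1)=10.0000, V(2,2)=0.0000
  t=1,j=0: stock 115.2400 → up 168.2504 (V=10.0000), down 77.2108 (V=10.0000). Price 8.0000; hedge Δ=0.0000, bond B=8.0000.
  t=1,j=1: stock 251.1200 → up 366.6352 (V=0.0000), down 168.2504 (V=10.0000). Price 2.1266; hedge Δ=-0.0504, bond B=14.7848.
  t=0,j=0: stock 172.0000 → up 251.1200 (V=2.1266), down 115.2400 (V=8.0000). Price 2.9503; hedge Δ=-0.0432, bond B=10.3850.
As a check, the time-0 holding Δ(0,0)·S0 + B(0,0) comes to 2.9503 — exactly V0.

(0,0): Delta=-0.0432 Bond=10.3850
(1,0): Delta=0.0000 Bond=8.0000
(1,1): Delta=-0.0504 Bond=14.7848
V0=2.9503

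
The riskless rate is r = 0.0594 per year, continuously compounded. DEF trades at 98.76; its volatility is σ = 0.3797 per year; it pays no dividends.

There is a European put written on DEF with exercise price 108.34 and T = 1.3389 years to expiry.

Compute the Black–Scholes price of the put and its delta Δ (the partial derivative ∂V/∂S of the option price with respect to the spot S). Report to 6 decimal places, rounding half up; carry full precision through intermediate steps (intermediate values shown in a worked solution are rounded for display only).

σ√T = 0.3797·√1.3389 = 0.439354
d₁ = (ln(S/K) + (r+σ²/2)T) / (σ√T) = (ln(98.76/108.34) + (0.0594+0.3797²/2)·1.3389) / 0.439354 = (-0.092582 + 0.176047) / 0.439354 = 0.189972
d₂ = d₁ − σ√T = 0.189972 − 0.439354 = -0.249382
e^{−rT} = 0.923550
N(−d₁) = 0.424666,  N(−d₂) = 0.598467
Put price V = K·e^{−rT}·N(−d₂) − S·N(−d₁) = 59.881081 − 41.939975 = 17.941107
Δ = −N(−d₁) = -0.424666

price = 17.941107
Δ = -0.424666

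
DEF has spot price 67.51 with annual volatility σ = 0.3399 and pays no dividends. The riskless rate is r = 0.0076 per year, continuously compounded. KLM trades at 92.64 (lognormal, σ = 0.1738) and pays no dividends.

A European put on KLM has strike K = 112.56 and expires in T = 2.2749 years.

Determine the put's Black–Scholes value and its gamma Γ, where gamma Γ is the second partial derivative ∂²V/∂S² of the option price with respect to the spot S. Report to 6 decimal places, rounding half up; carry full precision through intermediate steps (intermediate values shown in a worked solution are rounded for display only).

σ√T = 0.1738·√2.2749 = 0.262139
d₁ = (ln(S/K) + (r+σ²/2)T) / (σ√T) = (ln(92.64/112.56) + (0.0076+0.1738²/2)·2.2749) / 0.262139 = (-0.194765 + 0.051648) / 0.262139 = -0.545963
d₂ = d₁ − σ√T = -0.545963 − 0.262139 = -0.808101
e^{−rT} = 0.982859
N(−d₁) = 0.707454,  N(−d₂) = 0.790484
Put price V = K·e^{−rT}·N(−d₂) − S·N(−d₁) = 87.451738 − 65.538554 = 21.913185
φ(d₁) = (1/√(2π))·e^{−d₁²/2} = 0.343703
Γ = φ(d₁) / (S·σ·√T) = 0.014153

price = 21.913185
Γ = 0.014153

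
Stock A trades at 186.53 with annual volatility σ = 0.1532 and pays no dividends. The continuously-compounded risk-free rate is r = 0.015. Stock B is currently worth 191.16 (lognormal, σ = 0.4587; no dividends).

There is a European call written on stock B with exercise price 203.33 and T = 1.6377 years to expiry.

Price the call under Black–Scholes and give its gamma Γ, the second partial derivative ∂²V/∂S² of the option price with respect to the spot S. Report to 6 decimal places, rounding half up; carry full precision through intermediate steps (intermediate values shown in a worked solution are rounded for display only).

price = 41.436727
Γ = 0.003462

σ√T = 0.4587·√1.6377 = 0.587011
d₁ = (ln(S/K) + (r+σ²/2)T) / (σ√T) = (ln(191.16/203.33) + (0.015+0.4587²/2)·1.6377) / 0.587011 = (-0.061720 + 0.196856) / 0.587011 = 0.230212
d₂ = d₁ − σ√T = 0.230212 − 0.587011 = -0.356799
e^{−rT} = 0.975734
N(d₁) = 0.591036,  N(d₂) = 0.360621
Call price V = S·N(d₁) − K·e^{−rT}·N(d₂) = 112.982511 − 71.545784 = 41.436727
φ(d₁) = (1/√(2π))·e^{−d₁²/2} = 0.388510
Γ = φ(d₁) / (S·σ·√T) = 0.003462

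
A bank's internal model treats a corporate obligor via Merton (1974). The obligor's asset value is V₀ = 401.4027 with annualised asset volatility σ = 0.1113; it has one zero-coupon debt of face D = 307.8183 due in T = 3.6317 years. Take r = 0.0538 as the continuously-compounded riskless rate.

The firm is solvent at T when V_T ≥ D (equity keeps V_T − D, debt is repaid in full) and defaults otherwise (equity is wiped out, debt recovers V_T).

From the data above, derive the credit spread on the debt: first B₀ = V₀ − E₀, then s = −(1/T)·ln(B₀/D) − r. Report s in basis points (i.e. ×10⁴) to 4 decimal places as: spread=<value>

spread=3.8680

With assets at 401.4027 and a single debt payment of 307.8183 at 3.6317 years:
d₁ = [ln(V₀/D) + (r + σ²/2)T] / (σ√T)
   = [ln(401.4027/307.8183) + (0.0538 + 0.5·0.1113²)·3.6317] / (0.1113·√3.6317)
   = [0.265455 + 0.217880] / 0.212105 = 2.278758
d₂ = d₁ − σ√T = 2.278758 − 0.212105 = 2.066653
N(d₁) = 0.988659,  N(d₂) = 0.980617,  e^(−rT) = 0.822518
E₀ = V₀·N(d₁) − D·e^(−rT)·N(d₂)
   = 401.4027·0.988659 − 307.8183·0.822518·0.980617 = 148.572156
B₀ = V₀ − E₀ = 401.4027 − 148.572156 = 252.830544
spread = −(1/T)·ln(B₀/D) − r = −(1/3.6317)·ln(252.830544/307.8183) − 0.0538 = 0.00038680
in basis points: 0.00038680 × 10⁴ = 3.8680 bp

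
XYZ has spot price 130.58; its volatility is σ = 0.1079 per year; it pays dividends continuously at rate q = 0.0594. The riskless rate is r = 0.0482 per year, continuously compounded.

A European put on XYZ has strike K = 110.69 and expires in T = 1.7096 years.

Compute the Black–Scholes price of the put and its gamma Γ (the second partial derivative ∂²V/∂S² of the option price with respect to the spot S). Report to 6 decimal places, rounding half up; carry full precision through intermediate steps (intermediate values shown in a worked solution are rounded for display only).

price = 1.201984
Γ = 0.010611

σ√T = 0.1079·√1.7096 = 0.141081
d₁ = (ln(S/K) + (r−q+σ²/2)T) / (σ√T) = (ln(130.58/110.69) + (0.0482−0.0594+0.1079²/2)·1.7096) / 0.141081 = (0.165253 − 0.009196) / 0.141081 = 1.106151
d₂ = d₁ − σ√T = 1.106151 − 0.141081 = 0.965070
e^{−rT} = 0.920901
e^{−qT} = 0.903436
N(−d₁) = 0.134331,  N(−d₂) = 0.167255
Put price V = K·e^{−rT}·N(−d₂) − S·e^{−qT}·N(−d₁) = 17.049044 − 15.847061 = 1.201984
φ(d₁) = (1/√(2π))·e^{−d₁²/2} = 0.216379
Γ = e^{−qT}·φ(d₁) / (S·σ·√T) = 0.010611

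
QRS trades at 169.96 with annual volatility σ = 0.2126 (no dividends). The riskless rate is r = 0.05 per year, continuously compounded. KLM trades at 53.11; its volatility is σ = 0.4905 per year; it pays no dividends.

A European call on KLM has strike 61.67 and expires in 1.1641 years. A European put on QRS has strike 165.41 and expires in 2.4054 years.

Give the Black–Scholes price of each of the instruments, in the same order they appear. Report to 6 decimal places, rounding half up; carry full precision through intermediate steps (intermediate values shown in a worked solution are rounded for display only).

[KLM call K=61.67]
σ√T = 0.4905·√1.1641 = 0.529217
d₁ = (ln(S/K) + (r+σ²/2)T) / (σ√T) = (ln(53.11/61.67) + (0.05+0.4905²/2)·1.1641) / 0.529217 = (-0.149432 + 0.198241) / 0.529217 = 0.092227
d₂ = d₁ − σ√T = 0.092227 − 0.529217 = -0.436990
e^{−rT} = 0.943457
N(d₁) = 0.536741,  N(d₂) = 0.331059
price = S·N(d₁) − K·e^{−rT}·N(d₂) = 28.506325 − 19.262004 = 9.244321
[QRS put K=165.41]
σ√T = 0.2126·√2.4054 = 0.329729
d₁ = (ln(S/K) + (r+σ²/2)T) / (σ√T) = (ln(169.96/165.41) + (0.05+0.2126²/2)·2.4054) / 0.329729 = (0.027136 + 0.174631) / 0.329729 = 0.611916
d₂ = d₁ − σ√T = 0.611916 − 0.329729 = 0.282187
e^{−rT} = 0.886681
N(−d₁) = 0.270297,  N(−d₂) = 0.388900
price = K·e^{−rT}·N(−d₂) − S·N(−d₁) = 57.038356 − 45.939608 = 11.098748

price(KLM call K=61.67) = 9.244321
price(QRS put K=165.41) = 11.098748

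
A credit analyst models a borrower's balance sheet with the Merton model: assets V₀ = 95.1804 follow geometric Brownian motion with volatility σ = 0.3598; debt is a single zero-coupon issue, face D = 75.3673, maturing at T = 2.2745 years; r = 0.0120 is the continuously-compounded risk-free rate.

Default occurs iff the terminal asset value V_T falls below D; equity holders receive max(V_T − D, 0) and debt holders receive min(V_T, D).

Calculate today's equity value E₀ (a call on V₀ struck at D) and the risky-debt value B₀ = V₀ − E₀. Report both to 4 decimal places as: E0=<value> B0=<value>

E0=30.9170 B0=64.2634

Equity is a call on the firm's assets struck at D = 75.3673:
d₁ = [ln(V₀/D) + (r + σ²/2)T] / (σ√T)
   = [ln(95.1804/75.3673) + (0.0120 + 0.5·0.3598²)·2.2745] / (0.3598·√2.2745)
   = [0.233401 + 0.174518] / 0.542630 = 0.751743
d₂ = d₁ − σ√T = 0.751743 − 0.542630 = 0.209112
N(d₁) = 0.773897,  N(d₂) = 0.582820,  e^(−rT) = 0.973075
E₀ = V₀·N(d₁) − D·e^(−rT)·N(d₂)
   = 95.1804·0.773897 − 75.3673·0.973075·0.582820 = 30.916978
B₀ = V₀ − E₀ = 95.1804 − 30.916978 = 64.263422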